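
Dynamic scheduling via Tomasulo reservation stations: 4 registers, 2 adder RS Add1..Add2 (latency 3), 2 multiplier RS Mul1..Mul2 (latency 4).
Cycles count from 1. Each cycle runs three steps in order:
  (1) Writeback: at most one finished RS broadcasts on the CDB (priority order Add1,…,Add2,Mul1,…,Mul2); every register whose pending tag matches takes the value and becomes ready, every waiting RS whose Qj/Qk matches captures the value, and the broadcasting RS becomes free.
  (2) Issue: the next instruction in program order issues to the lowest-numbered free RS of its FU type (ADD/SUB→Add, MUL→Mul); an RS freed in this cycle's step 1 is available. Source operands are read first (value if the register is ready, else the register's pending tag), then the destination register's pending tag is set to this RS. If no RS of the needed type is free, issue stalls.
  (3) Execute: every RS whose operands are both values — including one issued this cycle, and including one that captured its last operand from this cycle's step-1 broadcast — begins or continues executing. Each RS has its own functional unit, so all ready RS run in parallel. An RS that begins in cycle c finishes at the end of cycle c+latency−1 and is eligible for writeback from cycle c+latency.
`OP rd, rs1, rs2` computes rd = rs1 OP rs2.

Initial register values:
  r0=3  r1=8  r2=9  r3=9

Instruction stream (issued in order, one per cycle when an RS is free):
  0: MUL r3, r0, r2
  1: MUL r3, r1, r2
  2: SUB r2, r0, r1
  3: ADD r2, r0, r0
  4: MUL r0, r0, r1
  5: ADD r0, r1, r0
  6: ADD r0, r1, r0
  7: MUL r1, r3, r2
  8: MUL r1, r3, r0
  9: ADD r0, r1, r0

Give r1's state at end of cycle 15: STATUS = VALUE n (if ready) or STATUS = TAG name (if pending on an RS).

  c1: issue MUL r3<-Mul1  regs: r0:3,r1:8,r2:9,r3:Mul1
  c2: issue MUL r3<-Mul2  regs: r0:3,r1:8,r2:9,r3:Mul2
  c3: issue SUB r2<-Add1  regs: r0:3,r1:8,r2:Add1,r3:Mul2
  c4: issue ADD r2<-Add2  regs: r0:3,r1:8,r2:Add2,r3:Mul2
  c5: CDB Mul1=27; issue MUL r0<-Mul1  regs: r0:Mul1,r1:8,r2:Add2,r3:Mul2
  c6: CDB Add1=-5; issue ADD r0<-Add1  regs: r0:Add1,r1:8,r2:Add2,r3:Mul2
  c7: CDB Add2=6; issue ADD r0<-Add2  regs: r0:Add2,r1:8,r2:6,r3:Mul2
  c8: CDB Mul2=72; issue MUL r1<-Mul2  regs: r0:Add2,r1:Mul2,r2:6,r3:72
  c9: CDB Mul1=24; issue MUL r1<-Mul1  regs: r0:Add2,r1:Mul1,r2:6,r3:72
  c10: stall  regs: r0:Add2,r1:Mul1,r2:6,r3:72
  c11: stall  regs: r0:Add2,r1:Mul1,r2:6,r3:72
  c12: CDB Add1=32; issue ADD r0<-Add1  regs: r0:Add1,r1:Mul1,r2:6,r3:72
  c13: CDB Mul2=432  regs: r0:Add1,r1:Mul1,r2:6,r3:72
  c14: -  regs: r0:Add1,r1:Mul1,r2:6,r3:72
  c15: CDB Add2=40  regs: r0:Add1,r1:Mul1,r2:6,r3:72

STATUS = TAG Mul1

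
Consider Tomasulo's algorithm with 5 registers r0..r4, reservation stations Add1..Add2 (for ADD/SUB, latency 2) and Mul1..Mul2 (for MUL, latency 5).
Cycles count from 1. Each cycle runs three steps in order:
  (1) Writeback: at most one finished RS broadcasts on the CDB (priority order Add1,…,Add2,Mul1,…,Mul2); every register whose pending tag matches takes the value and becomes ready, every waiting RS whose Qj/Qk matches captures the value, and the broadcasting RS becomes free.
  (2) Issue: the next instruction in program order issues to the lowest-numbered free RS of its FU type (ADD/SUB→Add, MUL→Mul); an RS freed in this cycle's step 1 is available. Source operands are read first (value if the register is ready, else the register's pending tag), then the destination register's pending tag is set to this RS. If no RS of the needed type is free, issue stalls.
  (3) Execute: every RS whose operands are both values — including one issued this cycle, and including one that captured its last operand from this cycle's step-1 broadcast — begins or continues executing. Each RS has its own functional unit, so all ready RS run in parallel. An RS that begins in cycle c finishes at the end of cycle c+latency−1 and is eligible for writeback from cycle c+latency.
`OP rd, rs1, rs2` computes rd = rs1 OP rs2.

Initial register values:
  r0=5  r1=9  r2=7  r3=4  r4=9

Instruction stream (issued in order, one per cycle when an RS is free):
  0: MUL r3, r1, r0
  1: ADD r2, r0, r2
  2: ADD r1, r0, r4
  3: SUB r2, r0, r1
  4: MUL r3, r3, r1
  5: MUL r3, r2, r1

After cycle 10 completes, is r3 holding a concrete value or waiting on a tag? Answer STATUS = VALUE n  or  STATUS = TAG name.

c1: issue MUL r3<-Mul1 | r0:5,r1:9,r2:7,r3:Mul1,r4:9
c2: issue ADD r2<-Add1 | r0:5,r1:9,r2:Add1,r3:Mul1,r4:9
c3: issue ADD r1<-Add2 | r0:5,r1:Add2,r2:Add1,r3:Mul1,r4:9
c4: CDB Add1=12; issue SUB r2<-Add1 | r0:5,r1:Add2,r2:Add1,r3:Mul1,r4:9
c5: CDB Add2=14; issue MUL r3<-Mul2 | r0:5,r1:14,r2:Add1,r3:Mul2,r4:9
c6: CDB Mul1=45; issue MUL r3<-Mul1 | r0:5,r1:14,r2:Add1,r3:Mul1,r4:9
c7: CDB Add1=-9 | r0:5,r1:14,r2:-9,r3:Mul1,r4:9
c8: - | r0:5,r1:14,r2:-9,r3:Mul1,r4:9
c9: - | r0:5,r1:14,r2:-9,r3:Mul1,r4:9
c10: - | r0:5,r1:14,r2:-9,r3:Mul1,r4:9

STATUS = TAG Mul1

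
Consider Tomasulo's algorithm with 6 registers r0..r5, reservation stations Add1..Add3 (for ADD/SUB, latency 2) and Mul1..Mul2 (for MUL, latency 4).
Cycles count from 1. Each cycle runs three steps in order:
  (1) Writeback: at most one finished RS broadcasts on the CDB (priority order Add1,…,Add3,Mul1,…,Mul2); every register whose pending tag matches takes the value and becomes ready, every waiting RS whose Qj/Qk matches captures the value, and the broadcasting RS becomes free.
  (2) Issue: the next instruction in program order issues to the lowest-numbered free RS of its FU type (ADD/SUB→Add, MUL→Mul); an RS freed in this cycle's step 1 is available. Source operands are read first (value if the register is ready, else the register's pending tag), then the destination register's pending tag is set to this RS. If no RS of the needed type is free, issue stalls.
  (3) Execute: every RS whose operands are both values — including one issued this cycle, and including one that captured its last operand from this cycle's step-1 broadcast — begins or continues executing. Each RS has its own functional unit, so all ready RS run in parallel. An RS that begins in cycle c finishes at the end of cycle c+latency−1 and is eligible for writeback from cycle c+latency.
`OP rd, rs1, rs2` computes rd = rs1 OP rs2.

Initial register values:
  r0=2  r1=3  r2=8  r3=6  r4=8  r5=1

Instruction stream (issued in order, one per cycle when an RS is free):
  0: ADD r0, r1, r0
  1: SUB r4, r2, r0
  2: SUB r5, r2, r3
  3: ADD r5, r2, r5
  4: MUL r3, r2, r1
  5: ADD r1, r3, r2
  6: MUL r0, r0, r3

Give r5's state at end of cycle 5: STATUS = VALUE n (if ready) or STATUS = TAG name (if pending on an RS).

cycle 1: issue ADD r0<-Add1 // r0:Add1,r1:3,r2:8,r3:6,r4:8,r5:1
cycle 2: issue SUB r4<-Add2 // r0:Add1,r1:3,r2:8,r3:6,r4:Add2,r5:1
cycle 3: CDB Add1=5; issue SUB r5<-Add1 // r0:5,r1:3,r2:8,r3:6,r4:Add2,r5:Add1
cycle 4: issue ADD r5<-Add3 // r0:5,r1:3,r2:8,r3:6,r4:Add2,r5:Add3
cycle 5: CDB Add1=2; issue MUL r3<-Mul1 // r0:5,r1:3,r2:8,r3:Mul1,r4:Add2,r5:Add3

STATUS = TAG Add3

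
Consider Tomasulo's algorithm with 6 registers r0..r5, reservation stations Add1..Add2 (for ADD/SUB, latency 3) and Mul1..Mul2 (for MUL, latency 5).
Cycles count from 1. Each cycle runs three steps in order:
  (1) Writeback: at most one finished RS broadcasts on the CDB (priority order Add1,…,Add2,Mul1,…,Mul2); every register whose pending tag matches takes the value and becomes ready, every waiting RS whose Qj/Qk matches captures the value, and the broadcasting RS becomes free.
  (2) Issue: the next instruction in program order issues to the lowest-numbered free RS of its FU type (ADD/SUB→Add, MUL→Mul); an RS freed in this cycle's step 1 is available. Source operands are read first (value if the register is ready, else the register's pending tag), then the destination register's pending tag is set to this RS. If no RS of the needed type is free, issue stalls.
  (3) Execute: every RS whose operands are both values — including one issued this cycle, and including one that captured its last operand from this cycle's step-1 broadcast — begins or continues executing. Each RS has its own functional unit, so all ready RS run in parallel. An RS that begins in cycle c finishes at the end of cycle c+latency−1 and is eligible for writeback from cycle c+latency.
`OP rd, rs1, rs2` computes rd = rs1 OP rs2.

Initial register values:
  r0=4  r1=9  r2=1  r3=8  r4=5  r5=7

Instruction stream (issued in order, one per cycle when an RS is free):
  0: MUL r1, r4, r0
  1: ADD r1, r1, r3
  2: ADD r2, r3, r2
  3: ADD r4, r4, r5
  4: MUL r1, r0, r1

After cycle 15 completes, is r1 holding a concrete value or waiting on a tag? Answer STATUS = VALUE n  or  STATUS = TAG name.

STATUS = VALUE 112

c1: issue MUL r1<-Mul1 | r0:4,r1:Mul1,r2:1,r3:8,r4:5,r5:7
c2: issue ADD r1<-Add1 | r0:4,r1:Add1,r2:1,r3:8,r4:5,r5:7
c3: issue ADD r2<-Add2 | r0:4,r1:Add1,r2:Add2,r3:8,r4:5,r5:7
c4: stall | r0:4,r1:Add1,r2:Add2,r3:8,r4:5,r5:7
c5: stall | r0:4,r1:Add1,r2:Add2,r3:8,r4:5,r5:7
c6: CDB Add2=9; issue ADD r4<-Add2 | r0:4,r1:Add1,r2:9,r3:8,r4:Add2,r5:7
c7: CDB Mul1=20; issue MUL r1<-Mul1 | r0:4,r1:Mul1,r2:9,r3:8,r4:Add2,r5:7
c8: - | r0:4,r1:Mul1,r2:9,r3:8,r4:Add2,r5:7
c9: CDB Add2=12 | r0:4,r1:Mul1,r2:9,r3:8,r4:12,r5:7
c10: CDB Add1=28 | r0:4,r1:Mul1,r2:9,r3:8,r4:12,r5:7
c11: - | r0:4,r1:Mul1,r2:9,r3:8,r4:12,r5:7
c12: - | r0:4,r1:Mul1,r2:9,r3:8,r4:12,r5:7
c13: - | r0:4,r1:Mul1,r2:9,r3:8,r4:12,r5:7
c14: - | r0:4,r1:Mul1,r2:9,r3:8,r4:12,r5:7
c15: CDB Mul1=112 | r0:4,r1:112,r2:9,r3:8,r4:12,r5:7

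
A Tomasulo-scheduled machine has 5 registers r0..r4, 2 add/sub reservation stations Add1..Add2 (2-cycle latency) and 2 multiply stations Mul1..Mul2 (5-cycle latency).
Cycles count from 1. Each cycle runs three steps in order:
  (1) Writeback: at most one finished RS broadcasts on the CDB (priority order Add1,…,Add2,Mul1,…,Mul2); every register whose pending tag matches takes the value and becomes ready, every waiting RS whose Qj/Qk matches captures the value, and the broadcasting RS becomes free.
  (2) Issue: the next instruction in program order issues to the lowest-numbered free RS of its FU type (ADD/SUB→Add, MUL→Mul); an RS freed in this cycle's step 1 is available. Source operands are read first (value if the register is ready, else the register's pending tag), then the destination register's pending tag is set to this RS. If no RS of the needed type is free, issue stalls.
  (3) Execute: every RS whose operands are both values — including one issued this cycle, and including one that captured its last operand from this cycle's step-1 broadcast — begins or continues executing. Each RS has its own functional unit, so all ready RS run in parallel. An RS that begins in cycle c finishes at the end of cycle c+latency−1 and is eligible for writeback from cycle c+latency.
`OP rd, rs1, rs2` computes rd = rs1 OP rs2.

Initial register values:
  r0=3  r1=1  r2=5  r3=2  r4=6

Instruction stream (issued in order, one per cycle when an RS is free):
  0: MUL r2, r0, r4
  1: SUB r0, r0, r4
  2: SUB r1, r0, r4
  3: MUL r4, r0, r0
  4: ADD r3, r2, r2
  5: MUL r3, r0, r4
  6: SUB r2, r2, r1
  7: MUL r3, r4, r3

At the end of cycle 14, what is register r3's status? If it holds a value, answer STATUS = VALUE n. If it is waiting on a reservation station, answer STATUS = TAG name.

STATUS = TAG Mul2

cycle 1: issue MUL r2<-Mul1 // r0:3,r1:1,r2:Mul1,r3:2,r4:6
cycle 2: issue SUB r0<-Add1 // r0:Add1,r1:1,r2:Mul1,r3:2,r4:6
cycle 3: issue SUB r1<-Add2 // r0:Add1,r1:Add2,r2:Mul1,r3:2,r4:6
cycle 4: CDB Add1=-3; issue MUL r4<-Mul2 // r0:-3,r1:Add2,r2:Mul1,r3:2,r4:Mul2
cycle 5: issue ADD r3<-Add1 // r0:-3,r1:Add2,r2:Mul1,r3:Add1,r4:Mul2
cycle 6: CDB Add2=-9; stall // r0:-3,r1:-9,r2:Mul1,r3:Add1,r4:Mul2
cycle 7: CDB Mul1=18; issue MUL r3<-Mul1 // r0:-3,r1:-9,r2:18,r3:Mul1,r4:Mul2
cycle 8: issue SUB r2<-Add2 // r0:-3,r1:-9,r2:Add2,r3:Mul1,r4:Mul2
cycle 9: CDB Add1=36; stall // r0:-3,r1:-9,r2:Add2,r3:Mul1,r4:Mul2
cycle 10: CDB Add2=27; stall // r0:-3,r1:-9,r2:27,r3:Mul1,r4:Mul2
cycle 11: CDB Mul2=9; issue MUL r3<-Mul2 // r0:-3,r1:-9,r2:27,r3:Mul2,r4:9
cycle 12: - // r0:-3,r1:-9,r2:27,r3:Mul2,r4:9
cycle 13: - // r0:-3,r1:-9,r2:27,r3:Mul2,r4:9
cycle 14: - // r0:-3,r1:-9,r2:27,r3:Mul2,r4:9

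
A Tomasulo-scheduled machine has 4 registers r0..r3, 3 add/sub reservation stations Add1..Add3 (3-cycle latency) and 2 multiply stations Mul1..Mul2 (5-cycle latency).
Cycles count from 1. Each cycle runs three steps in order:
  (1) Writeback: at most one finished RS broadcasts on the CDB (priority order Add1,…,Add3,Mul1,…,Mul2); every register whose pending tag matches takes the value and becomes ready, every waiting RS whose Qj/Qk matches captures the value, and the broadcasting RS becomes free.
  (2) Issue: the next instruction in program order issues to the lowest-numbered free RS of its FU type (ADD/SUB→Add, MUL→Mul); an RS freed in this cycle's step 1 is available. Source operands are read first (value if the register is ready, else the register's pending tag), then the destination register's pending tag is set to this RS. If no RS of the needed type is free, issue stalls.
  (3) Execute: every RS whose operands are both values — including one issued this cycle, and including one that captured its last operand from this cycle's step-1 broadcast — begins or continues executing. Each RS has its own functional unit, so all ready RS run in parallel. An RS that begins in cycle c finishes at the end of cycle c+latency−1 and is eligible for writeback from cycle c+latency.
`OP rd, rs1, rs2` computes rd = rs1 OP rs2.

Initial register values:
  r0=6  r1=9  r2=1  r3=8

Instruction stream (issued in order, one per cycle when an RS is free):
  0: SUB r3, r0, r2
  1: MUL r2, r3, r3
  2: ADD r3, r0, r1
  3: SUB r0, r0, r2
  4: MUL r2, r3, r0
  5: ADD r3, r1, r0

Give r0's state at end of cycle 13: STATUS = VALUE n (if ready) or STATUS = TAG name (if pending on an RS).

  c1: issue SUB r3<-Add1  regs: r0:6,r1:9,r2:1,r3:Add1
  c2: issue MUL r2<-Mul1  regs: r0:6,r1:9,r2:Mul1,r3:Add1
  c3: issue ADD r3<-Add2  regs: r0:6,r1:9,r2:Mul1,r3:Add2
  c4: CDB Add1=5; issue SUB r0<-Add1  regs: r0:Add1,r1:9,r2:Mul1,r3:Add2
  c5: issue MUL r2<-Mul2  regs: r0:Add1,r1:9,r2:Mul2,r3:Add2
  c6: CDB Add2=15; issue ADD r3<-Add2  regs: r0:Add1,r1:9,r2:Mul2,r3:Add2
  c7: -  regs: r0:Add1,r1:9,r2:Mul2,r3:Add2
  c8: -  regs: r0:Add1,r1:9,r2:Mul2,r3:Add2
  c9: CDB Mul1=25  regs: r0:Add1,r1:9,r2:Mul2,r3:Add2
  c10: -  regs: r0:Add1,r1:9,r2:Mul2,r3:Add2
  c11: -  regs: r0:Add1,r1:9,r2:Mul2,r3:Add2
  c12: CDB Add1=-19  regs: r0:-19,r1:9,r2:Mul2,r3:Add2
  c13: -  regs: r0:-19,r1:9,r2:Mul2,r3:Add2

STATUS = VALUE -19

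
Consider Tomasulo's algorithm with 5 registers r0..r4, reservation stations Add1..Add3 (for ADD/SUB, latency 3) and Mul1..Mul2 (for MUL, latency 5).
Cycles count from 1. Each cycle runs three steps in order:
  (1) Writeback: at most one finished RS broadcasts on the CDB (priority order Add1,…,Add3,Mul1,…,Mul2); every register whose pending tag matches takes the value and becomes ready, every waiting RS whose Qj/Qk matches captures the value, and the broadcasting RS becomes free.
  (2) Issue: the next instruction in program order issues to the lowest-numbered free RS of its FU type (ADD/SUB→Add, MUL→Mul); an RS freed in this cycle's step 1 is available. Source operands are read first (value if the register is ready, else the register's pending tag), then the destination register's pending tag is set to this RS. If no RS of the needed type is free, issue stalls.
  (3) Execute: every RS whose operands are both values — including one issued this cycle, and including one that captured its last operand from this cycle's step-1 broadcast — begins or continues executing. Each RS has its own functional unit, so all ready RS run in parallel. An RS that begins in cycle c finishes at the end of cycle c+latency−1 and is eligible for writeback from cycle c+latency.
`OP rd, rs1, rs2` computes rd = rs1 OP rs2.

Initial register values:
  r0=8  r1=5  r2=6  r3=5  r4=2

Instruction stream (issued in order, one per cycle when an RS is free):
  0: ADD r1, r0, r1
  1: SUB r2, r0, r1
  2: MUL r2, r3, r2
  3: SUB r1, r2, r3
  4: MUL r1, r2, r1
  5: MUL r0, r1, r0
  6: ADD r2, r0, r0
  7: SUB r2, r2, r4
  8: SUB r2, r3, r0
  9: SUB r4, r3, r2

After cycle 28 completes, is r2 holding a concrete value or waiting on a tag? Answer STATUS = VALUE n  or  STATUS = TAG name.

cycle 1: issue ADD r1<-Add1 // r0:8,r1:Add1,r2:6,r3:5,r4:2
cycle 2: issue SUB r2<-Add2 // r0:8,r1:Add1,r2:Add2,r3:5,r4:2
cycle 3: issue MUL r2<-Mul1 // r0:8,r1:Add1,r2:Mul1,r3:5,r4:2
cycle 4: CDB Add1=13; issue SUB r1<-Add1 // r0:8,r1:Add1,r2:Mul1,r3:5,r4:2
cycle 5: issue MUL r1<-Mul2 // r0:8,r1:Mul2,r2:Mul1,r3:5,r4:2
cycle 6: stall // r0:8,r1:Mul2,r2:Mul1,r3:5,r4:2
cycle 7: CDB Add2=-5; stall // r0:8,r1:Mul2,r2:Mul1,r3:5,r4:2
cycle 8: stall // r0:8,r1:Mul2,r2:Mul1,r3:5,r4:2
cycle 9: stall // r0:8,r1:Mul2,r2:Mul1,r3:5,r4:2
cycle 10: stall // r0:8,r1:Mul2,r2:Mul1,r3:5,r4:2
cycle 11: stall // r0:8,r1:Mul2,r2:Mul1,r3:5,r4:2
cycle 12: CDB Mul1=-25; issue MUL r0<-Mul1 // r0:Mul1,r1:Mul2,r2:-25,r3:5,r4:2
cycle 13: issue ADD r2<-Add2 // r0:Mul1,r1:Mul2,r2:Add2,r3:5,r4:2
cycle 14: issue SUB r2<-Add3 // r0:Mul1,r1:Mul2,r2:Add3,r3:5,r4:2
cycle 15: CDB Add1=-30; issue SUB r2<-Add1 // r0:Mul1,r1:Mul2,r2:Add1,r3:5,r4:2
cycle 16: stall // r0:Mul1,r1:Mul2,r2:Add1,r3:5,r4:2
cycle 17: stall // r0:Mul1,r1:Mul2,r2:Add1,r3:5,r4:2
cycle 18: stall // r0:Mul1,r1:Mul2,r2:Add1,r3:5,r4:2
cycle 19: stall // r0:Mul1,r1:Mul2,r2:Add1,r3:5,r4:2
cycle 20: CDB Mul2=750; stall // r0:Mul1,r1:750,r2:Add1,r3:5,r4:2
cycle 21: stall // r0:Mul1,r1:750,r2:Add1,r3:5,r4:2
cycle 22: stall // r0:Mul1,r1:750,r2:Add1,r3:5,r4:2
cycle 23: stall // r0:Mul1,r1:750,r2:Add1,r3:5,r4:2
cycle 24: stall // r0:Mul1,r1:750,r2:Add1,r3:5,r4:2
cycle 25: CDB Mul1=6000; stall // r0:6000,r1:750,r2:Add1,r3:5,r4:2
cycle 26: stall // r0:6000,r1:750,r2:Add1,r3:5,r4:2
cycle 27: stall // r0:6000,r1:750,r2:Add1,r3:5,r4:2
cycle 28: CDB Add1=-5995; issue SUB r4<-Add1 // r0:6000,r1:750,r2:-5995,r3:5,r4:Add1

STATUS = VALUE -5995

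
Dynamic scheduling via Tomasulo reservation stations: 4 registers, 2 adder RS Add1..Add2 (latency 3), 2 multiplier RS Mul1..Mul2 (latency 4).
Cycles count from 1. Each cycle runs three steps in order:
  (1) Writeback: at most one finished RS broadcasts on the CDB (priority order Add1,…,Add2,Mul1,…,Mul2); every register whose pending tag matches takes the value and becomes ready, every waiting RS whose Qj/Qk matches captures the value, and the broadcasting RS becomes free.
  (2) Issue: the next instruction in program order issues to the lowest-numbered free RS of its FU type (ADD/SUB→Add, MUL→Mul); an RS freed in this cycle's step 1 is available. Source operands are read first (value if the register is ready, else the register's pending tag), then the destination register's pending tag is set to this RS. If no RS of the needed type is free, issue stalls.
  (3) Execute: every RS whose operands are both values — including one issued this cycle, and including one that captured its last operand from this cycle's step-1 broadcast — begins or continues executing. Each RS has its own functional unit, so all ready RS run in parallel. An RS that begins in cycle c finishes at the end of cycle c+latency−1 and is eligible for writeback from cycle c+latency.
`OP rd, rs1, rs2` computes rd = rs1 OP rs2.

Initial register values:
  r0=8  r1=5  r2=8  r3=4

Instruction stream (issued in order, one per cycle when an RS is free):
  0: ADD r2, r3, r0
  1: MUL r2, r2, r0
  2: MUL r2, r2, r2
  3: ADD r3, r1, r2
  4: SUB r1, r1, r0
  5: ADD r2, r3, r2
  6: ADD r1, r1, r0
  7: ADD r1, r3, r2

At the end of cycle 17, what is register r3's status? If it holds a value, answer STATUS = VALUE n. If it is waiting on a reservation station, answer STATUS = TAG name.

c1: issue ADD r2<-Add1 | r0:8,r1:5,r2:Add1,r3:4
c2: issue MUL r2<-Mul1 | r0:8,r1:5,r2:Mul1,r3:4
c3: issue MUL r2<-Mul2 | r0:8,r1:5,r2:Mul2,r3:4
c4: CDB Add1=12; issue ADD r3<-Add1 | r0:8,r1:5,r2:Mul2,r3:Add1
c5: issue SUB r1<-Add2 | r0:8,r1:Add2,r2:Mul2,r3:Add1
c6: stall | r0:8,r1:Add2,r2:Mul2,r3:Add1
c7: stall | r0:8,r1:Add2,r2:Mul2,r3:Add1
c8: CDB Add2=-3; issue ADD r2<-Add2 | r0:8,r1:-3,r2:Add2,r3:Add1
c9: CDB Mul1=96; stall | r0:8,r1:-3,r2:Add2,r3:Add1
c10: stall | r0:8,r1:-3,r2:Add2,r3:Add1
c11: stall | r0:8,r1:-3,r2:Add2,r3:Add1
c12: stall | r0:8,r1:-3,r2:Add2,r3:Add1
c13: CDB Mul2=9216; stall | r0:8,r1:-3,r2:Add2,r3:Add1
c14: stall | r0:8,r1:-3,r2:Add2,r3:Add1
c15: stall | r0:8,r1:-3,r2:Add2,r3:Add1
c16: CDB Add1=9221; issue ADD r1<-Add1 | r0:8,r1:Add1,r2:Add2,r3:9221
c17: stall | r0:8,r1:Add1,r2:Add2,r3:9221

STATUS = VALUE 9221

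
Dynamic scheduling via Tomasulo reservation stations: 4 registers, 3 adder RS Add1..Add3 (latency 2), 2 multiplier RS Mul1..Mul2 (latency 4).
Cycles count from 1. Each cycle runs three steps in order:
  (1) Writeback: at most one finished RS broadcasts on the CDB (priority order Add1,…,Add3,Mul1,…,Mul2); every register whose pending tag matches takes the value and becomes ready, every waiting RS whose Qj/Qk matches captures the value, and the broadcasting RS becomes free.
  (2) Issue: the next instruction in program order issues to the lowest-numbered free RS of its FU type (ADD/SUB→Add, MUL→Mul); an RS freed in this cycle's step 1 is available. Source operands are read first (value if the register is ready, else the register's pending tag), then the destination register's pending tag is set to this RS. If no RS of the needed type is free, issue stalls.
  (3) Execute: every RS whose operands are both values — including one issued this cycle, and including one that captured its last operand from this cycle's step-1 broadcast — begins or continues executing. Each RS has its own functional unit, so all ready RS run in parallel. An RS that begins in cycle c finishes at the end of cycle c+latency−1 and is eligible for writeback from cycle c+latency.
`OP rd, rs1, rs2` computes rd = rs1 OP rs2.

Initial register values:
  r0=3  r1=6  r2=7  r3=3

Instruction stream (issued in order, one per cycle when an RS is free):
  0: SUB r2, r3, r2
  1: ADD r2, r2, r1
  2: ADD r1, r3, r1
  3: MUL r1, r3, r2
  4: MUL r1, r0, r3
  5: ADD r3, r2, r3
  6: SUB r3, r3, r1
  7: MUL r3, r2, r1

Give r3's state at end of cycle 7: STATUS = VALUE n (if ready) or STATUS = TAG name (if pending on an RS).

STATUS = TAG Add2

c1: issue SUB r2<-Add1 | r0:3,r1:6,r2:Add1,r3:3
c2: issue ADD r2<-Add2 | r0:3,r1:6,r2:Add2,r3:3
c3: CDB Add1=-4; issue ADD r1<-Add1 | r0:3,r1:Add1,r2:Add2,r3:3
c4: issue MUL r1<-Mul1 | r0:3,r1:Mul1,r2:Add2,r3:3
c5: CDB Add1=9; issue MUL r1<-Mul2 | r0:3,r1:Mul2,r2:Add2,r3:3
c6: CDB Add2=2; issue ADD r3<-Add1 | r0:3,r1:Mul2,r2:2,r3:Add1
c7: issue SUB r3<-Add2 | r0:3,r1:Mul2,r2:2,r3:Add2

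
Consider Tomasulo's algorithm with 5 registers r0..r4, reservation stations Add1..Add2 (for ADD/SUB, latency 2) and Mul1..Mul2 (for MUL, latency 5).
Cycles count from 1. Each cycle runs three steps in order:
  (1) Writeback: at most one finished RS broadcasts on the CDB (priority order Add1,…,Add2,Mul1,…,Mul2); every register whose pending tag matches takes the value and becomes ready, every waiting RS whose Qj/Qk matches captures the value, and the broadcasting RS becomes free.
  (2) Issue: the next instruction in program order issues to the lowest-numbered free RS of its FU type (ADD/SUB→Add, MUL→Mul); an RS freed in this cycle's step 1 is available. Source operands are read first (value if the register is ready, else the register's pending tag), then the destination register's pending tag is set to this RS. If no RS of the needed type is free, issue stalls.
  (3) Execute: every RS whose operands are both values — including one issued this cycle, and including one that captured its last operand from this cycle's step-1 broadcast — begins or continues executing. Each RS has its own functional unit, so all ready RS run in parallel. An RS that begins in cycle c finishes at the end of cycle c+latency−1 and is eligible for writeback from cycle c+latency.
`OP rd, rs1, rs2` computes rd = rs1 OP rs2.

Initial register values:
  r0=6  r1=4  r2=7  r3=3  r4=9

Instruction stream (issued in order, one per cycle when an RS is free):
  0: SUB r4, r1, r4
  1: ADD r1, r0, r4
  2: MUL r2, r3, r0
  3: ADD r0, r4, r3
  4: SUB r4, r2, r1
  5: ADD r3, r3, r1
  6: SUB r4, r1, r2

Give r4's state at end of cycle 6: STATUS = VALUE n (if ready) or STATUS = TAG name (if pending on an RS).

STATUS = TAG Add2

c1: issue SUB r4<-Add1 | r0:6,r1:4,r2:7,r3:3,r4:Add1
c2: issue ADD r1<-Add2 | r0:6,r1:Add2,r2:7,r3:3,r4:Add1
c3: CDB Add1=-5; issue MUL r2<-Mul1 | r0:6,r1:Add2,r2:Mul1,r3:3,r4:-5
c4: issue ADD r0<-Add1 | r0:Add1,r1:Add2,r2:Mul1,r3:3,r4:-5
c5: CDB Add2=1; issue SUB r4<-Add2 | r0:Add1,r1:1,r2:Mul1,r3:3,r4:Add2
c6: CDB Add1=-2; issue ADD r3<-Add1 | r0:-2,r1:1,r2:Mul1,r3:Add1,r4:Add2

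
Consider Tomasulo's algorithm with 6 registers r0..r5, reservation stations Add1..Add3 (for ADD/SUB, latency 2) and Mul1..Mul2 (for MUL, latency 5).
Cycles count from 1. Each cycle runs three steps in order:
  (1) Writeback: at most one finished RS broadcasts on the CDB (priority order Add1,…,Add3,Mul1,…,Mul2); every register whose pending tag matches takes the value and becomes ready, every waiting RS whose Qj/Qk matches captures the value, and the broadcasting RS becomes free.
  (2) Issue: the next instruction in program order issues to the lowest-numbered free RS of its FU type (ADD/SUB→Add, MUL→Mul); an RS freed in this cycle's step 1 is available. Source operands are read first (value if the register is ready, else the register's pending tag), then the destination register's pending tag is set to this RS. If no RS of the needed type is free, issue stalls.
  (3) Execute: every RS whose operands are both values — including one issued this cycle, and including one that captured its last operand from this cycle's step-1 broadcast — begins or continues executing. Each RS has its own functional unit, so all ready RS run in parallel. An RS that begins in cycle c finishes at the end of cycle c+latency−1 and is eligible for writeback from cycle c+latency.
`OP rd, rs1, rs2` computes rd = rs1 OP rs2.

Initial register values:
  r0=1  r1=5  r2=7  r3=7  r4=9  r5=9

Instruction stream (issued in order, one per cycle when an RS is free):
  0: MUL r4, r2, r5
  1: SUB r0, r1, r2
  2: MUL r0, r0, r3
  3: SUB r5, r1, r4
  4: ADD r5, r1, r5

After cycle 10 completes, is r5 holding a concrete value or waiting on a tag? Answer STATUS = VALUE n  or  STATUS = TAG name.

c1: issue MUL r4<-Mul1 | r0:1,r1:5,r2:7,r3:7,r4:Mul1,r5:9
c2: issue SUB r0<-Add1 | r0:Add1,r1:5,r2:7,r3:7,r4:Mul1,r5:9
c3: issue MUL r0<-Mul2 | r0:Mul2,r1:5,r2:7,r3:7,r4:Mul1,r5:9
c4: CDB Add1=-2; issue SUB r5<-Add1 | r0:Mul2,r1:5,r2:7,r3:7,r4:Mul1,r5:Add1
c5: issue ADD r5<-Add2 | r0:Mul2,r1:5,r2:7,r3:7,r4:Mul1,r5:Add2
c6: CDB Mul1=63 | r0:Mul2,r1:5,r2:7,r3:7,r4:63,r5:Add2
c7: - | r0:Mul2,r1:5,r2:7,r3:7,r4:63,r5:Add2
c8: CDB Add1=-58 | r0:Mul2,r1:5,r2:7,r3:7,r4:63,r5:Add2
c9: CDB Mul2=-14 | r0:-14,r1:5,r2:7,r3:7,r4:63,r5:Add2
c10: CDB Add2=-53 | r0:-14,r1:5,r2:7,r3:7,r4:63,r5:-53

STATUS = VALUE -53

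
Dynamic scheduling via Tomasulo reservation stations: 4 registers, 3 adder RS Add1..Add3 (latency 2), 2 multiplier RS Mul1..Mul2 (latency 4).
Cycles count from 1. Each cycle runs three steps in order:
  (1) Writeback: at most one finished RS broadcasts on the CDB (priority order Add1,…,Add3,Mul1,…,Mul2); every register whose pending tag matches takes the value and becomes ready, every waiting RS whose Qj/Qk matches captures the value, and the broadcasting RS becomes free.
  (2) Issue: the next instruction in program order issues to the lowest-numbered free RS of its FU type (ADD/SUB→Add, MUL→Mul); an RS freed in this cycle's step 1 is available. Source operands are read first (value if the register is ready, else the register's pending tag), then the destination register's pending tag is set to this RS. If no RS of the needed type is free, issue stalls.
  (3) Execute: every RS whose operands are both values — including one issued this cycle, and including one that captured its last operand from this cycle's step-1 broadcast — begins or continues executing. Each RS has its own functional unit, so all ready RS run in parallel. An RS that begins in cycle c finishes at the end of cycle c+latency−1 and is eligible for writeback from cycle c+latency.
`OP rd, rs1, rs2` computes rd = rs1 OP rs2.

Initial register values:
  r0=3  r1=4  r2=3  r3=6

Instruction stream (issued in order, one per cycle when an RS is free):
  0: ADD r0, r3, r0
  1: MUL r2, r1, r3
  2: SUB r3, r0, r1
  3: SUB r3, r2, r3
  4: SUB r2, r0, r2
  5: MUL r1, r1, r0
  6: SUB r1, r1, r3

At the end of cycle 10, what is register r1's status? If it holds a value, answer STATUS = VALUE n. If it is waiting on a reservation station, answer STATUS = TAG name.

STATUS = TAG Add3

  c1: issue ADD r0<-Add1  regs: r0:Add1,r1:4,r2:3,r3:6
  c2: issue MUL r2<-Mul1  regs: r0:Add1,r1:4,r2:Mul1,r3:6
  c3: CDB Add1=9; issue SUB r3<-Add1  regs: r0:9,r1:4,r2:Mul1,r3:Add1
  c4: issue SUB r3<-Add2  regs: r0:9,r1:4,r2:Mul1,r3:Add2
  c5: CDB Add1=5; issue SUB r2<-Add1  regs: r0:9,r1:4,r2:Add1,r3:Add2
  c6: CDB Mul1=24; issue MUL r1<-Mul1  regs: r0:9,r1:Mul1,r2:Add1,r3:Add2
  c7: issue SUB r1<-Add3  regs: r0:9,r1:Add3,r2:Add1,r3:Add2
  c8: CDB Add1=-15  regs: r0:9,r1:Add3,r2:-15,r3:Add2
  c9: CDB Add2=19  regs: r0:9,r1:Add3,r2:-15,r3:19
  c10: CDB Mul1=36  regs: r0:9,r1:Add3,r2:-15,r3:19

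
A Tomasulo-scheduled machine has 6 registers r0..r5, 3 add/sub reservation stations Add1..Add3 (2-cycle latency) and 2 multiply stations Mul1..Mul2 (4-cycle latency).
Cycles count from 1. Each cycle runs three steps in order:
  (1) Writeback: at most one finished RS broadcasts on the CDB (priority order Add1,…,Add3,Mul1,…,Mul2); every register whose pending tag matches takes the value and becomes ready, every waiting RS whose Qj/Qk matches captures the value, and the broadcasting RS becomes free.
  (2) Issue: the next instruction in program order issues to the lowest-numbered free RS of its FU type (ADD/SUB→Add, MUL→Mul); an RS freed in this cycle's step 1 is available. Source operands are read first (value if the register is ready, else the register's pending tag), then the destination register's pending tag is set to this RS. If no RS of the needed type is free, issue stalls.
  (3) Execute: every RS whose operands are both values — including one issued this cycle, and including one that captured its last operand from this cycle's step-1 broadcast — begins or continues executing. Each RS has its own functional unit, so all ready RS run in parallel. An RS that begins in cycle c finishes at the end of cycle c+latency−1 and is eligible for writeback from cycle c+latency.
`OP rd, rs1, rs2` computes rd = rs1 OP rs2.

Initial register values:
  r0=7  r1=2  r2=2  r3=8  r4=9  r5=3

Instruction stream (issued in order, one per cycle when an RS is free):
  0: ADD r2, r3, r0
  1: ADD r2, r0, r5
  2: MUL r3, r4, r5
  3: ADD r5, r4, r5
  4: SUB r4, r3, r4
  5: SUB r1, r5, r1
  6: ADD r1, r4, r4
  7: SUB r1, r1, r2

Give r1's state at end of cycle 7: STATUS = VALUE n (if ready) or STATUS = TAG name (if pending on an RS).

STATUS = TAG Add3

c1: issue ADD r2<-Add1 | r0:7,r1:2,r2:Add1,r3:8,r4:9,r5:3
c2: issue ADD r2<-Add2 | r0:7,r1:2,r2:Add2,r3:8,r4:9,r5:3
c3: CDB Add1=15; issue MUL r3<-Mul1 | r0:7,r1:2,r2:Add2,r3:Mul1,r4:9,r5:3
c4: CDB Add2=10; issue ADD r5<-Add1 | r0:7,r1:2,r2:10,r3:Mul1,r4:9,r5:Add1
c5: issue SUB r4<-Add2 | r0:7,r1:2,r2:10,r3:Mul1,r4:Add2,r5:Add1
c6: CDB Add1=12; issue SUB r1<-Add1 | r0:7,r1:Add1,r2:10,r3:Mul1,r4:Add2,r5:12
c7: CDB Mul1=27; issue ADD r1<-Add3 | r0:7,r1:Add3,r2:10,r3:27,r4:Add2,r5:12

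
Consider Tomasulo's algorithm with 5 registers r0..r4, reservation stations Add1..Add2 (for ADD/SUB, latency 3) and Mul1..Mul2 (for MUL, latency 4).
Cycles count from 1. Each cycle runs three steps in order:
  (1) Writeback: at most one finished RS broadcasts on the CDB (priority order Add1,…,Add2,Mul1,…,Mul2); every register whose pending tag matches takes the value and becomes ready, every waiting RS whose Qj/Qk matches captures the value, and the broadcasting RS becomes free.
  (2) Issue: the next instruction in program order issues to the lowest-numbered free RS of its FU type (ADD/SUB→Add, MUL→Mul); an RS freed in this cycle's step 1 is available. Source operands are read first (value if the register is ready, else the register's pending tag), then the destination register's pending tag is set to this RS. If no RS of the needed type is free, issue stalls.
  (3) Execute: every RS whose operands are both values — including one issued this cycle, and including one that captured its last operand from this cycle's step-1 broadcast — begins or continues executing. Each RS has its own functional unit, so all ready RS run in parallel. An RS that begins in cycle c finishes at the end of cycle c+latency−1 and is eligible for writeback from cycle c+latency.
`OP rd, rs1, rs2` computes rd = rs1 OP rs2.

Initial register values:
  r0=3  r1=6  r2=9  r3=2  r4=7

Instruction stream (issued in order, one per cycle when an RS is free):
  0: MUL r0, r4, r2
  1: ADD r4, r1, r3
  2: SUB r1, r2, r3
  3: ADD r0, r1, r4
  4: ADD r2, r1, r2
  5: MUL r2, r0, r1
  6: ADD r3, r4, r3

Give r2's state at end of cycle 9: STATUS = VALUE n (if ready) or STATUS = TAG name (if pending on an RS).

c1: issue MUL r0<-Mul1 | r0:Mul1,r1:6,r2:9,r3:2,r4:7
c2: issue ADD r4<-Add1 | r0:Mul1,r1:6,r2:9,r3:2,r4:Add1
c3: issue SUB r1<-Add2 | r0:Mul1,r1:Add2,r2:9,r3:2,r4:Add1
c4: stall | r0:Mul1,r1:Add2,r2:9,r3:2,r4:Add1
c5: CDB Add1=8; issue ADD r0<-Add1 | r0:Add1,r1:Add2,r2:9,r3:2,r4:8
c6: CDB Add2=7; issue ADD r2<-Add2 | r0:Add1,r1:7,r2:Add2,r3:2,r4:8
c7: CDB Mul1=63; issue MUL r2<-Mul1 | r0:Add1,r1:7,r2:Mul1,r3:2,r4:8
c8: stall | r0:Add1,r1:7,r2:Mul1,r3:2,r4:8
c9: CDB Add1=15; issue ADD r3<-Add1 | r0:15,r1:7,r2:Mul1,r3:Add1,r4:8

STATUS = TAG Mul1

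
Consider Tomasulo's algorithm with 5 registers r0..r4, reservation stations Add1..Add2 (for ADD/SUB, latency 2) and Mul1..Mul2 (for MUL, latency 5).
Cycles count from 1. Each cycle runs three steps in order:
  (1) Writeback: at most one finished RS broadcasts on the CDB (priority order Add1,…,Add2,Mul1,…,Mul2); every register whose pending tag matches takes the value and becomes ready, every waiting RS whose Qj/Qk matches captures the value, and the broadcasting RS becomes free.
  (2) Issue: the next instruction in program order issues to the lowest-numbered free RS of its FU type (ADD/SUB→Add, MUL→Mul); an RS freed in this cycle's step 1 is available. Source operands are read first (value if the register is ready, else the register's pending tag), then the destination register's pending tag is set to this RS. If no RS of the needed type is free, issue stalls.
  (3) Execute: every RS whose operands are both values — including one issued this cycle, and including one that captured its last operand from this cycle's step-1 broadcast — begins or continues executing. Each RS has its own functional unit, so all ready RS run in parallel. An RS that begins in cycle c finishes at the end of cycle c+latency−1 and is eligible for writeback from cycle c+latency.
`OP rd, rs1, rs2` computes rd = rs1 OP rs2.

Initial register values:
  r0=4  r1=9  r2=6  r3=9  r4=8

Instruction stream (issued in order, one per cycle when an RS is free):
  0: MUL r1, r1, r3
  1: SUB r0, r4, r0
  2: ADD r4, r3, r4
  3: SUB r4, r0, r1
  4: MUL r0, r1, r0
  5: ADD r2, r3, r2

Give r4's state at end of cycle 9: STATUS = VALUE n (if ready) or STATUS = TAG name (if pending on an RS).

c1: issue MUL r1<-Mul1 | r0:4,r1:Mul1,r2:6,r3:9,r4:8
c2: issue SUB r0<-Add1 | r0:Add1,r1:Mul1,r2:6,r3:9,r4:8
c3: issue ADD r4<-Add2 | r0:Add1,r1:Mul1,r2:6,r3:9,r4:Add2
c4: CDB Add1=4; issue SUB r4<-Add1 | r0:4,r1:Mul1,r2:6,r3:9,r4:Add1
c5: CDB Add2=17; issue MUL r0<-Mul2 | r0:Mul2,r1:Mul1,r2:6,r3:9,r4:Add1
c6: CDB Mul1=81; issue ADD r2<-Add2 | r0:Mul2,r1:81,r2:Add2,r3:9,r4:Add1
c7: - | r0:Mul2,r1:81,r2:Add2,r3:9,r4:Add1
c8: CDB Add1=-77 | r0:Mul2,r1:81,r2:Add2,r3:9,r4:-77
c9: CDB Add2=15 | r0:Mul2,r1:81,r2:15,r3:9,r4:-77

STATUS = VALUE -77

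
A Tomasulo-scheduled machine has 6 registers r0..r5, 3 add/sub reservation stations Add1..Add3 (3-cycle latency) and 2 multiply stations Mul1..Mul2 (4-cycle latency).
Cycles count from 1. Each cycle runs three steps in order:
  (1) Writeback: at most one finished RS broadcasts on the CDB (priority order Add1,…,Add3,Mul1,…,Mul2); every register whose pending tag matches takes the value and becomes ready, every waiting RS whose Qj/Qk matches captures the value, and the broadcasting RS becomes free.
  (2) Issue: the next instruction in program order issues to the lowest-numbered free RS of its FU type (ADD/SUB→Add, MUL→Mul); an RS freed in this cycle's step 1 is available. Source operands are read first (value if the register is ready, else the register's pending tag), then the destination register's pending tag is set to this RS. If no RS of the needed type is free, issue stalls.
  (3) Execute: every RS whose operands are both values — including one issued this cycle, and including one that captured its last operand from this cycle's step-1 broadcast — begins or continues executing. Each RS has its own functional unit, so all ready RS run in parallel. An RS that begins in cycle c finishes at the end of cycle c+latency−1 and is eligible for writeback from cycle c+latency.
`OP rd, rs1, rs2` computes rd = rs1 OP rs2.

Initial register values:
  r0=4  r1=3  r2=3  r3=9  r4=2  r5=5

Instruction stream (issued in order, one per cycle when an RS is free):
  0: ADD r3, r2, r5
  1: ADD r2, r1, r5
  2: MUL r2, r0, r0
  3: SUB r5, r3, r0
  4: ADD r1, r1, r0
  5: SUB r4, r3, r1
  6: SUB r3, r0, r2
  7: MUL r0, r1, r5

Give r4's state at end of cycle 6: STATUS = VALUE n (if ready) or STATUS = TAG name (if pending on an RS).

cycle 1: issue ADD r3<-Add1 // r0:4,r1:3,r2:3,r3:Add1,r4:2,r5:5
cycle 2: issue ADD r2<-Add2 // r0:4,r1:3,r2:Add2,r3:Add1,r4:2,r5:5
cycle 3: issue MUL r2<-Mul1 // r0:4,r1:3,r2:Mul1,r3:Add1,r4:2,r5:5
cycle 4: CDB Add1=8; issue SUB r5<-Add1 // r0:4,r1:3,r2:Mul1,r3:8,r4:2,r5:Add1
cycle 5: CDB Add2=8; issue ADD r1<-Add2 // r0:4,r1:Add2,r2:Mul1,r3:8,r4:2,r5:Add1
cycle 6: issue SUB r4<-Add3 // r0:4,r1:Add2,r2:Mul1,r3:8,r4:Add3,r5:Add1

STATUS = TAG Add3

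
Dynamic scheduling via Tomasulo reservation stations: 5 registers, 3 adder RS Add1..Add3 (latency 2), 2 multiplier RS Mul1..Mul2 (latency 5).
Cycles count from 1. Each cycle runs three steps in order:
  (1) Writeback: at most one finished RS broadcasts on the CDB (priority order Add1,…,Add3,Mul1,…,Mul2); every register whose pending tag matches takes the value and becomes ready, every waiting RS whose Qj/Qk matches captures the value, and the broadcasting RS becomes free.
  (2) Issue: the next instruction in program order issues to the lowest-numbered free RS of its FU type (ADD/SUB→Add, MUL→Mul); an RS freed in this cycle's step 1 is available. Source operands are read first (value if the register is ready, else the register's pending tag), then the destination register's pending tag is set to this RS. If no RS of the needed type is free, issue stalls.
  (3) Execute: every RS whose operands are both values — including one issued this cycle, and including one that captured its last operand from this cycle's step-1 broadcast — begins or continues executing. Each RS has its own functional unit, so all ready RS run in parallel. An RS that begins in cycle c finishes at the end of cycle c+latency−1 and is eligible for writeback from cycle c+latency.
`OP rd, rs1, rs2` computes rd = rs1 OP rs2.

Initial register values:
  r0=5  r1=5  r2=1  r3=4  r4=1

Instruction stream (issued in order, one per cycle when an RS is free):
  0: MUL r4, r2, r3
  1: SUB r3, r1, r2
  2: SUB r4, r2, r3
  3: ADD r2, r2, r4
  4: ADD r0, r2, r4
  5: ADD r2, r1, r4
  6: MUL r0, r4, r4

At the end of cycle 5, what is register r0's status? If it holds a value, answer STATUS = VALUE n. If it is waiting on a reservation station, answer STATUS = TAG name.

STATUS = TAG Add3

  c1: issue MUL r4<-Mul1  regs: r0:5,r1:5,r2:1,r3:4,r4:Mul1
  c2: issue SUB r3<-Add1  regs: r0:5,r1:5,r2:1,r3:Add1,r4:Mul1
  c3: issue SUB r4<-Add2  regs: r0:5,r1:5,r2:1,r3:Add1,r4:Add2
  c4: CDB Add1=4; issue ADD r2<-Add1  regs: r0:5,r1:5,r2:Add1,r3:4,r4:Add2
  c5: issue ADD r0<-Add3  regs: r0:Add3,r1:5,r2:Add1,r3:4,r4:Add2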